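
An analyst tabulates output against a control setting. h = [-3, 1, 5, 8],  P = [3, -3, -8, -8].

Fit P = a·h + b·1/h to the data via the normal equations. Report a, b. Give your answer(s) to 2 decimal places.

Sums needed: Σh·h = 99, Σh·1/h = 4, Σ1/h·1/h = 16801/14400.
Moment sums: Σh·P = -116, Σ1/h·P = -33/5.
det = 99·(16801/14400) − 4² = 159211/1600.
a = ((-116)·(16801/14400) − 4·(-33/5))/(159211/1600) = -1568756/1432899; b = (99·(-33/5) − 4·(-116))/(159211/1600) = -303040/159211.

a = -1.09, b = -1.90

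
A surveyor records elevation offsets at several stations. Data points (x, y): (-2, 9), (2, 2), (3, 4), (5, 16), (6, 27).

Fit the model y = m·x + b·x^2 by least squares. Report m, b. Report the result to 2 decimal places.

MᵀM·[m, b]ᵀ = Mᵀy reads: 78·m + 368·b = 240;  368·m + 2034·b = 1452.
Δ = 78·2034 − 368² = 23228.
m = (240·2034 − 368·1452)/23228 = -11544/5807; b = (78·1452 − 368·240)/23228 = 6234/5807.

m = -1.99, b = 1.07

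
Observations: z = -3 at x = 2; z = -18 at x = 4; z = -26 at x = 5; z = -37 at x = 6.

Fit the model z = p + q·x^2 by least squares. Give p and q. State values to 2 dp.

Sums needed: Σ1 = 4, Σx^2 = 81, Σx^2·x^2 = 2193.
Right-hand side: Σz = -84, Σx^2·z = -2282.
Normal equations: [[4, 81]; [81, 2193]]·[p, q]ᵀ = [-84, -2282]ᵀ.
Eliminating q: 2193·(row 1) − 81·(row 2) gives 2211·p = 2193·(-84) − 81·(-2282) = 630, so p = 210/737.
Then q = ((-2282) − 81·(210/737))/2193 = -2324/2211.

p = 0.28, q = -1.05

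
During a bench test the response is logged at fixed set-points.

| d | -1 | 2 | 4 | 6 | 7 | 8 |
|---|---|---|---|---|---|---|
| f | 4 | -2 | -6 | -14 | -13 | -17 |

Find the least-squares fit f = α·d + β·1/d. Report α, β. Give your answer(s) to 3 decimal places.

α = -1.996, β = -0.609

With design matrix A, AᵀA = [[170, 6]; [6, 38845/28224]] and Aᵀf = [-343, -2153/168]ᵀ.
Δ = 170·(38845/28224) − 6² = 2793793/14112.
α = ((-343)·(38845/28224) − 6·(-2153/168))/(2793793/14112) = -11153611/5587586; β = (170·(-2153/168) − 6·(-343))/(2793793/14112) = -1702344/2793793.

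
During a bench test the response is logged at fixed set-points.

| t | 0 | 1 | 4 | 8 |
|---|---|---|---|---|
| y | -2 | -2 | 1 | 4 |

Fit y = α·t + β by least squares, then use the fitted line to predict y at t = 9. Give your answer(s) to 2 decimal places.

ŷ = 4.81

Forming XᵀX = [[81, 13]; [13, 4]] and Xᵀy = [34, 1]ᵀ gives XᵀX·[α, β]ᵀ = Xᵀy.
det = 81·4 − 13² = 155.
α = (34·4 − 13·1)/155 = 123/155; β = (81·1 − 13·34)/155 = -361/155.
At t = 9: ŷ = (123/155)·(9) + (-361/155)·(1) = 746/155.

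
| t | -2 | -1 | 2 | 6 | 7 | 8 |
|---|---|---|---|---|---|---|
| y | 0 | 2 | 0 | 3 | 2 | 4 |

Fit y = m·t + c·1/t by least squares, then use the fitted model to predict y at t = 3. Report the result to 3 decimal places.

Entries of AᵀA: Σt·t = 158, Σt·1/t = 6, Σ1/t·1/t = 44137/28224.
Moment sums: Σt·y = 62, Σ1/t·y = -5/7.
Δ = 158·(44137/28224) − 6² = 2978791/14112.
m = (62·(44137/28224) − 6·(-5/7))/(2978791/14112) = 1428727/2978791; c = (158·(-5/7) − 6·62)/(2978791/14112) = -6842304/2978791.
At t = 3: ŷ = (1428727/2978791)·(3) + (-6842304/2978791)·(1/3) = 2005413/2978791.

ŷ = 0.673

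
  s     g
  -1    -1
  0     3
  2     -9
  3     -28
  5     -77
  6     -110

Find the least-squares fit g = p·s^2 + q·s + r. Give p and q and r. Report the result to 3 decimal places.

p = -3.083, q = -0.343, r = 2.400

Entries of AᵀA: Σs^2·s^2 = 2019, Σs^2·s = 375, Σs^2 = 75, Σs·s = 75, Σs = 15, Σ1 = 6.
Right-hand side: Σs^2·g = -6174, Σs·g = -1146, Σg = -222.
Normal equations: [[2019, 375, 75]; [375, 75, 15]; [75, 15, 6]]·[p, q, r]ᵀ = [-6174, -1146, -222]ᵀ.
Inverting the 3×3 Gram matrix, [p, q, r]ᵀ = [-37/12, -103/300, 12/5]ᵀ.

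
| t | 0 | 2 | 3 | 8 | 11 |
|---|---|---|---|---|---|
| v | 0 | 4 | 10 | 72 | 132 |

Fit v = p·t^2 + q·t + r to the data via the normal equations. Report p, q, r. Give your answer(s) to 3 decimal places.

p = 1.049, q = 0.565, r = -0.642

The normal equations are: 18834·p + 1878·q + 198·r = 20686;  1878·p + 198·q + 24·r = 2066;  198·p + 24·q + 5·r = 218.
Solving the 3×3 system (Gaussian elimination) gives p = 5440/5187, q = 2929/5187, r = -1110/1729.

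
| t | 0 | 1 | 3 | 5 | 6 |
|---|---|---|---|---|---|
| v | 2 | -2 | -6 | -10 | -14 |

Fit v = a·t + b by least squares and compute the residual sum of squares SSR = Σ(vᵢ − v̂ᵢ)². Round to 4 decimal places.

Normal-equation sums: Σt·t = 71, Σt = 15, Σ1 = 5.
Right-hand side: Σt·v = -154, Σv = -30.
AᵀA·[a, b]ᵀ = Aᵀv becomes [[71, 15]; [15, 5]]·[a, b]ᵀ = [-154, -30]ᵀ.
Δ = 71·5 − 15² = 130.
a = ((-154)·5 − 15·(-30))/130 = -32/13; b = (71·(-30) − 15·(-154))/130 = 18/13.
Residuals: 8/13, -12/13, 0, 12/13, -8/13; SSR = 32/13.

SSR = 2.4615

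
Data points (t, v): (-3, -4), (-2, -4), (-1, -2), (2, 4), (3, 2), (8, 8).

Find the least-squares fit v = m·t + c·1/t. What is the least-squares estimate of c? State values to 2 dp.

Compute the Gram sums: Σt·t = 91, Σt·1/t = 6, Σ1/t·1/t = 1001/576.
And Σt·v = 100, Σ1/t·v = 9.
Normal equations: [[91, 6]; [6, 1001/576]]·[m, c]ᵀ = [100, 9]ᵀ.
det = 91·(1001/576) − 6² = 70355/576.
m = (100·(1001/576) − 6·9)/(70355/576) = 68996/70355; c = (91·9 − 6·100)/(70355/576) = 126144/70355.

c = 1.79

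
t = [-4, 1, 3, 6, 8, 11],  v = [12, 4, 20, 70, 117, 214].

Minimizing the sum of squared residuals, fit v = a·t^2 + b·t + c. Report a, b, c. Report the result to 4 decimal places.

a = 1.5305, b = 2.6889, c = -1.3777

From the data, Σt^2·t^2 = 20371, Σt^2·t = 2023, Σt^2 = 247, Σt·t = 247, Σt = 25, Σ1 = 6.
Moment sums: Σt^2·v = 36278, Σt·v = 3726, Σv = 437.
MᵀM·[a, b, c]ᵀ = Mᵀv becomes [[20371, 2023, 247]; [2023, 247, 25]; [247, 25, 6]]·[a, b, c]ᵀ = [36278, 3726, 437]ᵀ.
Inverting the 3×3 Gram matrix, [a, b, c]ᵀ = [86249/56352, 151525/56352, -12939/9392]ᵀ.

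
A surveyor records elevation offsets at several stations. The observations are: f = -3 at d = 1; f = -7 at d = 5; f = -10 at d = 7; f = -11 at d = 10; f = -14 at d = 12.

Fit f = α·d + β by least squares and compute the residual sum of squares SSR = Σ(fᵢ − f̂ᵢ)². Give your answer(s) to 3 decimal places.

With design matrix M, MᵀM = [[319, 35]; [35, 5]] and Mᵀf = [-386, -45]ᵀ.
Δ = 319·5 − 35² = 370.
α = ((-386)·5 − 35·(-45))/370 = -71/74; β = (319·(-45) − 35·(-386))/370 = -169/74.
Residuals: 9/37, 3/37, -1, 65/74, -15/74; SSR = 139/74.

SSR = 1.878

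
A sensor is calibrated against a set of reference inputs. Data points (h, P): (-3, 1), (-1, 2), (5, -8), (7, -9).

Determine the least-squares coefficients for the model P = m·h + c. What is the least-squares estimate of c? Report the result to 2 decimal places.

Forming AᵀA = [[84, 8]; [8, 4]] and AᵀP = [-108, -14]ᵀ gives AᵀA·[m, c]ᵀ = AᵀP.
Eliminating c: 4·(row 1) − 8·(row 2) gives 272·m = 4·(-108) − 8·(-14) = -320, so m = -20/17.
Then c = ((-14) − 8·(-20/17))/4 = -39/34.

c = -1.15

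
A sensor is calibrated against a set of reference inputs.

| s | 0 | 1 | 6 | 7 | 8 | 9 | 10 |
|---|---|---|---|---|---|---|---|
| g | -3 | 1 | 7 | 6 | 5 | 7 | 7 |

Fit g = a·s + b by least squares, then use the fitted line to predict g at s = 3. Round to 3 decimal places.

ĝ = 1.698

Normal-equation sums: Σs·s = 331, Σs = 41, Σ1 = 7.
Right-hand side: Σs·g = 258, Σg = 30.
Normal equations: [[331, 41]; [41, 7]]·[a, b]ᵀ = [258, 30]ᵀ.
Eliminating b: 7·(row 1) − 41·(row 2) gives 636·a = 7·258 − 41·30 = 576, so a = 48/53.
Then b = (30 − 41·(48/53))/7 = -54/53.
At s = 3: ĝ = (48/53)·(3) + (-54/53)·(1) = 90/53.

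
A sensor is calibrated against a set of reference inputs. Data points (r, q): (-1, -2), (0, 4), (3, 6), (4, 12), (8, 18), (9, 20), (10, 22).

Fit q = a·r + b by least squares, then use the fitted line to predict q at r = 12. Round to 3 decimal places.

q̂ = 26.252

Entries of XᵀX: Σr·r = 271, Σr = 33, Σ1 = 7.
Right-hand side: Σr·q = 612, Σq = 80.
XᵀX·[a, b]ᵀ = Xᵀq becomes [[271, 33]; [33, 7]]·[a, b]ᵀ = [612, 80]ᵀ.
det = 271·7 − 33² = 808.
a = (612·7 − 33·80)/808 = 411/202; b = (271·80 − 33·612)/808 = 371/202.
At r = 12: q̂ = (411/202)·(12) + (371/202)·(1) = 5303/202.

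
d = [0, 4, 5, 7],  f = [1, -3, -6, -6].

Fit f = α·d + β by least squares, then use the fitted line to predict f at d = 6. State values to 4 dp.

Forming MᵀM = [[90, 16]; [16, 4]] and Mᵀf = [-84, -14]ᵀ gives MᵀM·[α, β]ᵀ = Mᵀf.
det = 90·4 − 16² = 104.
α = ((-84)·4 − 16·(-14))/104 = -14/13; β = (90·(-14) − 16·(-84))/104 = 21/26.
At d = 6: f̂ = (-14/13)·(6) + (21/26)·(1) = -147/26.

f̂ = -5.6538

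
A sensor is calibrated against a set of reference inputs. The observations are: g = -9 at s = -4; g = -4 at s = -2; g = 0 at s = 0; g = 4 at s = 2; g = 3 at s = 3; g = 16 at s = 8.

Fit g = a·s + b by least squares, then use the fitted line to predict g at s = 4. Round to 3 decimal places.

ĝ = 7.323

The normal system AᵀA·[a, b]ᵀ = Aᵀg is [[97, 7]; [7, 6]]·[a, b]ᵀ = [189, 10]ᵀ.
Eliminating b: 6·(row 1) − 7·(row 2) gives 533·a = 6·189 − 7·10 = 1064, so a = 1064/533.
Then b = (10 − 7·(1064/533))/6 = -353/533.
At s = 4: ĝ = (1064/533)·(4) + (-353/533)·(1) = 3903/533.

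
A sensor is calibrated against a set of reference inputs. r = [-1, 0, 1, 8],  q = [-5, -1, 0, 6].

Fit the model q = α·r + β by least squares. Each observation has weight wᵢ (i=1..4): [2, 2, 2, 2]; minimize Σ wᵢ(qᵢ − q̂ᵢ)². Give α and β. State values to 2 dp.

α = 1.06, β = -2.12

Forming XᵀWX = [[132, 16]; [16, 8]] and XᵀWq = [106, 0]ᵀ gives XᵀWX·[α, β]ᵀ = XᵀWq.
Eliminating β: 8·(row 1) − 16·(row 2) gives 800·α = 8·106 − 16·0 = 848, so α = 53/50.
Then β = (0 − 16·(53/50))/8 = -53/25.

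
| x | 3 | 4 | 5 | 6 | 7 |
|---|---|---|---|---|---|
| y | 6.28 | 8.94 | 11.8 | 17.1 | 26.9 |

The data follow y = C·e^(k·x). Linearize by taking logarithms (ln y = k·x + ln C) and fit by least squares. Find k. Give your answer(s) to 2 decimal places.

k = 0.36

Taking logs, ln y = k·x + ln C, so regress ln y on x.
XᵀX = [[135.0000, 25.0000]; [25.0000, 5]], rhs = [66.6941, 12.6272]ᵀ  (here Σx = 25.0000, Σ(x)² = 135.0000, Σln y = 12.6272, Σx·ln y = 66.6941).
Solving (det = 50.0000): k = 0.35581, ln C = 0.74641.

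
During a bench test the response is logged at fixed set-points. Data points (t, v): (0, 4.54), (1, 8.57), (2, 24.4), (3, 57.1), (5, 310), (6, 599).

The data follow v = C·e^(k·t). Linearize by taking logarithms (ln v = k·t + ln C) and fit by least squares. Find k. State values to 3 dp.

Linearized form: ln v = k·t + ln C. From the 6 transformed points,
Σt = 17.0000, Σ(t)² = 75.0000, Σln v = 23.0324, Σt·ln v = 87.7263.
Equations: 75.0000·k + 17.0000·ln C = 87.7263;  17.0000·k + 6·ln C = 23.0324.
Solving (det = 161.0000): k = 0.83731, ln C = 1.46636.

k = 0.837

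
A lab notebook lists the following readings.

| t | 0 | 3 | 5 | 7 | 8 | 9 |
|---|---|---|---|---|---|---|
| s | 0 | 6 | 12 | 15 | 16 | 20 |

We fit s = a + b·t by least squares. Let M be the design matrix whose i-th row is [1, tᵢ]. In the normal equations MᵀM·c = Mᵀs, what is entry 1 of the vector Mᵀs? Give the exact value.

69

Entry 1 ↔ basis 1, so (Mᵀs)_{1} = Σᵢ sᵢ = (1)·(0) + (1)·(6) + (1)·(12) + (1)·(15) + (1)·(16) + (1)·(20) = 69.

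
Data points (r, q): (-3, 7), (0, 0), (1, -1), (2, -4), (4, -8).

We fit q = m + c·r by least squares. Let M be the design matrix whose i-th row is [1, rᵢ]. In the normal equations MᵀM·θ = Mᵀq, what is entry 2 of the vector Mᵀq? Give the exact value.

Entry 2 ↔ basis r, so (Mᵀq)_{2} = Σᵢ (r)·qᵢ = (-3)·(7) + (0)·(0) + (1)·(-1) + (2)·(-4) + (4)·(-8) = -62.

-62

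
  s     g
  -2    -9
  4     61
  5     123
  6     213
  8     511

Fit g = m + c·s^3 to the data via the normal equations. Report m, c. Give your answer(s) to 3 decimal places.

m = -2.249, c = 1.001

Forming MᵀM = [[5, 909]; [909, 328585]] and Mᵀg = [899, 326991]ᵀ gives MᵀM·[m, c]ᵀ = Mᵀg.
Δ = 5·328585 − 909² = 816644.
m = (899·328585 − 909·326991)/816644 = -459226/204161; c = (5·326991 − 909·899)/816644 = 204441/204161.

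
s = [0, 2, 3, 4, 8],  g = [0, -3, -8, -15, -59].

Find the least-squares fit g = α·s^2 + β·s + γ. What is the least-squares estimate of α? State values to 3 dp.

α = -0.930

Sums needed: Σs^2·s^2 = 4449, Σs^2·s = 611, Σs^2 = 93, Σs·s = 93, Σs = 17, Σ1 = 5.
For Mᵀg: Σs^2·g = -4100, Σs·g = -562, Σg = -85.
Row-reducing yields α = -1861/2002, β = 59/2002, γ = 190/1001.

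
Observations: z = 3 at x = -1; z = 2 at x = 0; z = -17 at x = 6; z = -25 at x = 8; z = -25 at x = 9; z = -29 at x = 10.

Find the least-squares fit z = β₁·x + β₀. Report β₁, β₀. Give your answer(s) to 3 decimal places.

β₁ = -3.006, β₀ = 0.865

MᵀM·[β₁, β₀]ᵀ = Mᵀz reads: 282·β₁ + 32·β₀ = -820;  32·β₁ + 6·β₀ = -91.
Eliminating β₀: 6·(row 1) − 32·(row 2) gives 668·β₁ = 6·(-820) − 32·(-91) = -2008, so β₁ = -502/167.
Then β₀ = ((-91) − 32·(-502/167))/6 = 289/334.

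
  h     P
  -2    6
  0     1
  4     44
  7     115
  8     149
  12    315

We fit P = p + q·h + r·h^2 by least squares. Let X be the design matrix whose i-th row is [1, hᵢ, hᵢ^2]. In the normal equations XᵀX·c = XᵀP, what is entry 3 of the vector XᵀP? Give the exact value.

Entry 3 ↔ basis h^2, so (XᵀP)_{3} = Σᵢ (h^2)·Pᵢ = (4)·(6) + (0)·(1) + (16)·(44) + (49)·(115) + (64)·(149) + (144)·(315) = 61259.

61259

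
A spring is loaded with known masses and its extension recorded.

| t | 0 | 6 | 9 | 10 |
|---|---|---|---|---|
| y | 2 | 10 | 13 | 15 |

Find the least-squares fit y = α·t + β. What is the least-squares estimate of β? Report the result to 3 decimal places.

The normal equations are: 217·α + 25·β = 327;  25·α + 4·β = 40.
(Σt·t = 217, Σt = 25, Σ1 = 4, Σt·y = 327, Σy = 40.)
Determinant 217·4 − 25² = 243.
α = (327·4 − 25·40)/243 = 308/243; β = (217·40 − 25·327)/243 = 505/243.

β = 2.078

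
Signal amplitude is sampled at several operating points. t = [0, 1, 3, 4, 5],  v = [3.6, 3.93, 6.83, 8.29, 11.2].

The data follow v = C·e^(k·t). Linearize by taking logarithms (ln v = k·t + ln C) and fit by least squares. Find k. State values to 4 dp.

k = 0.2330

Let Y = ln v. Fitting Y = k·t + ln C by least squares:
Sums: Σt = 13.0000, Σ(t)² = 51.0000, Σln v = 9.1019, Σt·ln v = 27.6724.
Normal system: [[51.0000, 13.0000]; [13.0000, 5]]·[k, ln C]ᵀ = [27.6724, 9.1019]ᵀ.
Slope k = (n·Σt·ln v − Σt·Σln v)/(n·Σ(t)² − (Σt)²) = (5·27.6724 − 13.0000·9.1019)/86.0000 = 0.23300; ln C = (Σln v − k·Σt)/n = 1.21458.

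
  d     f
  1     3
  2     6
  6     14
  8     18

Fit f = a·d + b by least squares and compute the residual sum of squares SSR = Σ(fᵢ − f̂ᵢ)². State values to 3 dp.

The normal system AᵀA·[a, b]ᵀ = Aᵀf is [[105, 17]; [17, 4]]·[a, b]ᵀ = [243, 41]ᵀ.
Eliminating b: 4·(row 1) − 17·(row 2) gives 131·a = 4·243 − 17·41 = 275, so a = 275/131.
Then b = (41 − 17·(275/131))/4 = 174/131.
Residuals: -56/131, 62/131, 10/131, -16/131; SSR = 56/131.

SSR = 0.427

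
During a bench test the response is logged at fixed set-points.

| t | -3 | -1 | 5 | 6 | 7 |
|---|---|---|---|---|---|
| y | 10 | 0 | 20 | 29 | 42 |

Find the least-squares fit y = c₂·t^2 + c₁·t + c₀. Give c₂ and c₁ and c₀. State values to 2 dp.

Sums needed: Σt^2·t^2 = 4404, Σt^2·t = 656, Σt^2 = 120, Σt·t = 120, Σt = 14, Σ1 = 5.
Moment sums: Σt^2·y = 3692, Σt·y = 538, Σy = 101.
MᵀM·[c₂, c₁, c₀]ᵀ = Mᵀy becomes [[4404, 656, 120]; [656, 120, 14]; [120, 14, 5]]·[c₂, c₁, c₀]ᵀ = [3692, 538, 101]ᵀ.
Solving the 3×3 system (Gaussian elimination) gives c₂ = 6497/6481, c₁ = -5261/6481, c₀ = -10281/6481.

c₂ = 1.00, c₁ = -0.81, c₀ = -1.59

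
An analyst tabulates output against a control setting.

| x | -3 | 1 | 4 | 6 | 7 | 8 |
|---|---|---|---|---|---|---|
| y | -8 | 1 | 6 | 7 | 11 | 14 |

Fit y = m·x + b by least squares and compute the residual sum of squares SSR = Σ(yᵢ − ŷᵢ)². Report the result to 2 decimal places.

The normal equations are: 175·m + 23·b = 280;  23·m + 6·b = 31.
(Σx·x = 175, Σx = 23, Σ1 = 6, Σx·y = 280, Σy = 31.)
Δ = 175·6 − 23² = 521.
m = (280·6 − 23·31)/521 = 967/521; b = (175·31 − 23·280)/521 = -1015/521.
Residuals: -252/521, 569/521, 273/521, -1140/521, -23/521, 573/521; SSR = 4012/521.

SSR = 7.70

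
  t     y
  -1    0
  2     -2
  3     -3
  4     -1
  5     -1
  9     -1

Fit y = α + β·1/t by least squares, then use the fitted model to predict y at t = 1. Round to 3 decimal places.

Compute the Gram sums: Σ1 = 6, Σ1/t = 71/180, Σ1/t·1/t = 47821/32400.
Right-hand side: Σy = -8, Σ1/t·y = -461/180.
XᵀX·[α, β]ᵀ = Xᵀy becomes [[6, 71/180]; [71/180, 47821/32400]]·[α, β]ᵀ = [-8, -461/180]ᵀ.
Δ = 6·(47821/32400) − (71/180)² = 56377/6480.
α = ((-8)·(47821/32400) − (71/180)·(-461/180))/(56377/6480) = -349837/281885; β = (6·(-461/180) − (71/180)·(-8))/(56377/6480) = -79128/56377.
At t = 1: ŷ = (-349837/281885)·(1) + (-79128/56377)·(1) = -745477/281885.

ŷ = -2.645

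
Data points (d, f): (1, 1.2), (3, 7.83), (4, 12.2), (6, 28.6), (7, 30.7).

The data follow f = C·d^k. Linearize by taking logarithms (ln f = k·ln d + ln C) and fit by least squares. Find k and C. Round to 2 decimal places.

Linearized form: ln f = k·ln d + ln C. From the 5 transformed points,
Σln d = 6.2226, Σ(ln d)² = 10.1257, Σln f = 11.5194, Σln d·ln f = 18.4004.
Normal system: [[10.1257, 6.2226]; [6.2226, 5]]·[k, ln C]ᵀ = [18.4004, 11.5194]ᵀ.
Slope k = (n·Σln d·ln f − Σln d·Σln f)/(n·Σ(ln d)² − (Σln d)²) = (5·18.4004 − 6.2226·11.5194)/11.9082 = 1.70655; ln C = (Σln f − k·Σln d)/n = 0.18005, so C = exp(0.18005) = 1.19728.

k = 1.71, C = 1.20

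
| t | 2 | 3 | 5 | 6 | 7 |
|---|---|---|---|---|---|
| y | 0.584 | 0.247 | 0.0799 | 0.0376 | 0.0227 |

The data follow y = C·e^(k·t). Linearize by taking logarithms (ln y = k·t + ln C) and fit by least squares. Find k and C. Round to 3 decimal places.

With ln yᵢ as the transformed response and tᵢ as the regressor:
XᵀX = [[123.0000, 23.0000]; [23.0000, 5]], rhs = [-64.0879, -11.5293]ᵀ  (here Σt = 23.0000, Σ(t)² = 123.0000, Σln y = -11.5293, Σt·ln y = -64.0879).
Δ = 123.0000·5 − (23.0000)² = 86.0000; k = (-64.0879·5 − 23.0000·-11.5293)/86.0000 = -0.64261, ln C = (123.0000·-11.5293 − 23.0000·-64.0879)/86.0000 = 0.65016, so C = exp(0.65016) = 1.91585.

k = -0.643, C = 1.916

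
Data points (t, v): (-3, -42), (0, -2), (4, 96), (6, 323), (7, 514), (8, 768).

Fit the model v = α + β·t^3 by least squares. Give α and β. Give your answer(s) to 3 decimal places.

α = -1.303, β = 1.503

Forming XᵀX = [[6, 1108]; [1108, 431274]] and Xᵀv = [1657, 646564]ᵀ gives XᵀX·[α, β]ᵀ = Xᵀv.
det = 6·431274 − 1108² = 1359980.
α = (1657·431274 − 1108·646564)/1359980 = -885947/679990; β = (6·646564 − 1108·1657)/1359980 = 510857/339995.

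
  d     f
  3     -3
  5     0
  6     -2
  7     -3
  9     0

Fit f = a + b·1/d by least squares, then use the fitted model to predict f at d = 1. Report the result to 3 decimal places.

Entries of MᵀM: Σ1 = 5, Σ1/d = 601/630, Σ1/d·1/d = 84001/396900.
And Σf = -8, Σ1/d·f = -37/21.
Normal equations: [[5, 601/630]; [601/630, 84001/396900]]·[a, b]ᵀ = [-8, -37/21]ᵀ.
Eliminating b: (84001/396900)·(row 1) − (601/630)·(row 2) gives (14701/99225)·a = (84001/396900)·(-8) − (601/630)·(-37/21) = -2449/198450, so a = -2449/29402.
Then b = ((-37/21) − (601/630)·(-2449/29402))/(84001/396900) = -116865/14701.
At d = 1: f̂ = (-2449/29402)·(1) + (-116865/14701)·(1) = -236179/29402.

f̂ = -8.033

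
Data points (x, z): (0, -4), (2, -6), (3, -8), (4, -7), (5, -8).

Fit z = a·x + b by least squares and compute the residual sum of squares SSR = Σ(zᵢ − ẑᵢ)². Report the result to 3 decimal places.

SSR = 2.108

Forming AᵀA = [[54, 14]; [14, 5]] and Aᵀz = [-104, -33]ᵀ gives AᵀA·[a, b]ᵀ = Aᵀz.
Determinant 54·5 − 14² = 74.
a = ((-104)·5 − 14·(-33))/74 = -29/37; b = (54·(-33) − 14·(-104))/74 = -163/37.
Residuals: 15/37, -1/37, -46/37, 20/37, 12/37; SSR = 78/37.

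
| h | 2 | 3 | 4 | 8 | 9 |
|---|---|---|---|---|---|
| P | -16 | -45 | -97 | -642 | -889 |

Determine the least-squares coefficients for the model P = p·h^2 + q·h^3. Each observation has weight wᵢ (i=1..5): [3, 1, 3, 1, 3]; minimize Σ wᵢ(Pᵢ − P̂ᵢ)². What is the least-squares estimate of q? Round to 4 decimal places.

Forming XᵀWX = [[24676, 213326]; [213326, 1869676]] and XᵀWP = [-262368, -2293170]ᵀ gives XᵀWX·[p, q]ᵀ = XᵀWP.
Eliminating q: 1869676·(row 1) − 213326·(row 2) gives 628142700·p = 1869676·(-262368) − 213326·(-2293170) = -1350369348, so p = -112530779/52345225.
Then q = ((-2293170) − 213326·(-112530779/52345225))/1869676 = -51362246/52345225.

q = -0.9812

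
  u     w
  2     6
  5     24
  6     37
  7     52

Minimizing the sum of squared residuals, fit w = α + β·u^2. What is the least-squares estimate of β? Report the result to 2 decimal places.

β = 1.02

From the data, Σ1 = 4, Σu^2 = 114, Σu^2·u^2 = 4338.
And Σw = 119, Σu^2·w = 4504.
MᵀM·[α, β]ᵀ = Mᵀw becomes [[4, 114]; [114, 4338]]·[α, β]ᵀ = [119, 4504]ᵀ.
Δ = 4·4338 − 114² = 4356.
α = (119·4338 − 114·4504)/4356 = 461/726; β = (4·4504 − 114·119)/4356 = 2225/2178.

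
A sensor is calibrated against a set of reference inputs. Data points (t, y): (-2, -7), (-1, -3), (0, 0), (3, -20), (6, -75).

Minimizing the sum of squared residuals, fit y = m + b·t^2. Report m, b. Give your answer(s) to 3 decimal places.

Forming AᵀA = [[5, 50]; [50, 1394]] and Aᵀy = [-105, -2911]ᵀ gives AᵀA·[m, b]ᵀ = Aᵀy.
Determinant 5·1394 − 50² = 4470.
m = ((-105)·1394 − 50·(-2911))/4470 = -82/447; b = (5·(-2911) − 50·(-105))/4470 = -1861/894.

m = -0.183, b = -2.082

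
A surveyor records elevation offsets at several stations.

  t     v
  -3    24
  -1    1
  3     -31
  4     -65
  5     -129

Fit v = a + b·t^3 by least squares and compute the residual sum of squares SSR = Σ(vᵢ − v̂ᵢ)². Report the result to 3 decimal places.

SSR = 11.815

The normal equations are: 5·a + 188·b = -200;  188·a + 21180·b = -21771.
det = 5·21180 − 188² = 70556.
a = ((-200)·21180 − 188·(-21771))/70556 = -35763/17639; b = (5·(-21771) − 188·(-200))/70556 = -71255/70556.
Residuals: -87489/70556, 142353/70556, -120299/70556, 29308/17639, -51797/70556; SSR = 833619/70556.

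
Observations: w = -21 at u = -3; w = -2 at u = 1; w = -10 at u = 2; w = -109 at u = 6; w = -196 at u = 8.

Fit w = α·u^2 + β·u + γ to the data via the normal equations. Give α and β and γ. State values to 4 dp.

Setting ∂/∂α … = 0 gives: 5490·α + 710·β + 114·γ = -16699;  710·α + 114·β + 14·γ = -2181;  114·α + 14·β + 5·γ = -338.
Inverting the 3×3 Gram matrix, [α, β, γ]ᵀ = [-118853/39692, -34171/39692, 30587/9923]ᵀ.

α = -2.9944, β = -0.8609, γ = 3.0824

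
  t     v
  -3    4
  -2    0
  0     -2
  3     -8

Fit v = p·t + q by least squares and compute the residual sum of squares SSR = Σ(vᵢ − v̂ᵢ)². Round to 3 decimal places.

SSR = 2.571

Normal-equation sums: Σt·t = 22, Σt = -2, Σ1 = 4.
And Σt·v = -36, Σv = -6.
XᵀX·[p, q]ᵀ = Xᵀv becomes [[22, -2]; [-2, 4]]·[p, q]ᵀ = [-36, -6]ᵀ.
Determinant 22·4 − (-2)² = 84.
p = ((-36)·4 − (-2)·(-6))/84 = -13/7; q = (22·(-6) − (-2)·(-36))/84 = -17/7.
Residuals: 6/7, -9/7, 3/7, 0; SSR = 18/7.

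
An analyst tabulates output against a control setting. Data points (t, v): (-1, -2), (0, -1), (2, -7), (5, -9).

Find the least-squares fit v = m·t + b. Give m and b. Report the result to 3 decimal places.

m = -1.357, b = -2.714

Compute the Gram sums: Σt·t = 30, Σt = 6, Σ1 = 4.
And Σt·v = -57, Σv = -19.
Normal equations: [[30, 6]; [6, 4]]·[m, b]ᵀ = [-57, -19]ᵀ.
det = 30·4 − 6² = 84.
m = ((-57)·4 − 6·(-19))/84 = -19/14; b = (30·(-19) − 6·(-57))/84 = -19/7.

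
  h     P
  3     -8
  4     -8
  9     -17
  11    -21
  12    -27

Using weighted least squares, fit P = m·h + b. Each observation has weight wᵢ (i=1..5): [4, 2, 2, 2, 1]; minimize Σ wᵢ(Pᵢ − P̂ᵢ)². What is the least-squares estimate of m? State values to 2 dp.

Entries of XᵀWX: Σwᵢ·h·h = 616, Σwᵢ·h = 72, Σwᵢ·1 = 11.
For XᵀWP: Σwᵢ·h·P = -1252, Σwᵢ·P = -151.
So XᵀWX·[m, b]ᵀ = XᵀWP: [[616, 72]; [72, 11]]·[m, b]ᵀ = [-1252, -151]ᵀ.
Determinant 616·11 − 72² = 1592.
m = ((-1252)·11 − 72·(-151))/1592 = -725/398; b = (616·(-151) − 72·(-1252))/1592 = -359/199.

m = -1.82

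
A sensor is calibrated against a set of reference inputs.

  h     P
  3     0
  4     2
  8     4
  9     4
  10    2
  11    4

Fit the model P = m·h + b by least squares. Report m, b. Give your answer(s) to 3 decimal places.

m = 0.374, b = -0.137

Entries of AᵀA: Σh·h = 391, Σh = 45, Σ1 = 6.
And Σh·P = 140, ΣP = 16.
Normal equations: [[391, 45]; [45, 6]]·[m, b]ᵀ = [140, 16]ᵀ.
Determinant 391·6 − 45² = 321.
m = (140·6 − 45·16)/321 = 40/107; b = (391·16 − 45·140)/321 = -44/321.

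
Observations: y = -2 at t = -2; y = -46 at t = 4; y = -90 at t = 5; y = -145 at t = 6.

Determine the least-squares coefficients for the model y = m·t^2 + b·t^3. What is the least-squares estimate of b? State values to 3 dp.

b = -0.490

Entries of MᵀM: Σt^2·t^2 = 2193, Σt^2·t^3 = 11893, Σt^3·t^3 = 66441.
Moment sums: Σt^2·y = -8214, Σt^3·y = -45498.
So MᵀM·[m, b]ᵀ = Mᵀy: [[2193, 11893]; [11893, 66441]]·[m, b]ᵀ = [-8214, -45498]ᵀ.
Eliminating b: 66441·(row 1) − 11893·(row 2) gives 4261664·m = 66441·(-8214) − 11893·(-45498) = -4638660, so m = -1159665/1065416.
Then b = ((-45498) − 11893·(-1159665/1065416))/66441 = -522003/1065416.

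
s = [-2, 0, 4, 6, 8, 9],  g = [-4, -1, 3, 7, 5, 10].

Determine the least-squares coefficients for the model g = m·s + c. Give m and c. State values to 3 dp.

m = 1.122, c = -1.343

Forming AᵀA = [[201, 25]; [25, 6]] and Aᵀg = [192, 20]ᵀ gives AᵀA·[m, c]ᵀ = Aᵀg.
Δ = 201·6 − 25² = 581.
m = (192·6 − 25·20)/581 = 652/581; c = (201·20 − 25·192)/581 = -780/581.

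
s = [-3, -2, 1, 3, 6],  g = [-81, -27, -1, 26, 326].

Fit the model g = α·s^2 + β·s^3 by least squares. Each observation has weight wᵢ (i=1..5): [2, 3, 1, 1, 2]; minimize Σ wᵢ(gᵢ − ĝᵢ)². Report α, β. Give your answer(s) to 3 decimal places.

α = -2.962, β = 2.002

Normal-equation sums: Σwᵢ·s^2·s^2 = 2884, Σwᵢ·s^2·s^3 = 15214, Σwᵢ·s^3·s^3 = 95692.
Moment sums: Σwᵢ·s^2·g = 21923, Σwᵢ·s^3·g = 146555.
Normal equations: [[2884, 15214]; [15214, 95692]]·[α, β]ᵀ = [21923, 146555]ᵀ.
Eliminating β: 95692·(row 1) − 15214·(row 2) gives 44509932·α = 95692·21923 − 15214·146555 = -131832054, so α = -7324003/2472774.
Then β = (146555 − 15214·(-7324003/2472774))/95692 = 4951561/2472774.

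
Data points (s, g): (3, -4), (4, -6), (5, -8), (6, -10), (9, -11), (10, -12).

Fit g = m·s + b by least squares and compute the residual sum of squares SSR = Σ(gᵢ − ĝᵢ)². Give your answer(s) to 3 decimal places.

SSR = 5.262

The normal equations are: 267·m + 37·b = -355;  37·m + 6·b = -51.
Δ = 267·6 − 37² = 233.
m = ((-355)·6 − 37·(-51))/233 = -243/233; b = (267·(-51) − 37·(-355))/233 = -482/233.
Residuals: 279/233, 56/233, -167/233, -390/233, 106/233, 116/233; SSR = 1226/233.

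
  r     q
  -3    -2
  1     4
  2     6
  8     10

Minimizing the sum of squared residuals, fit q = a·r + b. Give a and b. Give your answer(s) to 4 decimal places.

Entries of MᵀM: Σr·r = 78, Σr = 8, Σ1 = 4.
And Σr·q = 102, Σq = 18.
Determinant 78·4 − 8² = 248.
a = (102·4 − 8·18)/248 = 33/31; b = (78·18 − 8·102)/248 = 147/62.

a = 1.0645, b = 2.3710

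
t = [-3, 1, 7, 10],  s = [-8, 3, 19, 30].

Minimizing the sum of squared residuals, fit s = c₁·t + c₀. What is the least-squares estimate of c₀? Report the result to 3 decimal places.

c₀ = 0.234

The normal equations are: 159·c₁ + 15·c₀ = 460;  15·c₁ + 4·c₀ = 44.
(Σt·t = 159, Σt = 15, Σ1 = 4, Σt·s = 460, Σs = 44.)
Determinant 159·4 − 15² = 411.
c₁ = (460·4 − 15·44)/411 = 1180/411; c₀ = (159·44 − 15·460)/411 = 32/137.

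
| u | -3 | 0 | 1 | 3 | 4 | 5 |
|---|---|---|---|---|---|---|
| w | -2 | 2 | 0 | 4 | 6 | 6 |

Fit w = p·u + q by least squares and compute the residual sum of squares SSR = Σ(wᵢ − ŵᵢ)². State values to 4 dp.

The normal system AᵀA·[p, q]ᵀ = Aᵀw is [[60, 10]; [10, 6]]·[p, q]ᵀ = [72, 16]ᵀ.
Δ = 60·6 − 10² = 260.
p = (72·6 − 10·16)/260 = 68/65; q = (60·16 − 10·72)/260 = 12/13.
Residuals: 14/65, 14/13, -128/65, -4/65, 58/65, -2/13; SSR = 384/65.

SSR = 5.9077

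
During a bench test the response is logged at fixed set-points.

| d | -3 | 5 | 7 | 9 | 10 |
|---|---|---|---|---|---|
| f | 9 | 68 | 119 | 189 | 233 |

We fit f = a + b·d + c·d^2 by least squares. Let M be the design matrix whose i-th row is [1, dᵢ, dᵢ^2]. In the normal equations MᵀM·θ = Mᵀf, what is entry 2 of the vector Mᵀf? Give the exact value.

Entry 2 ↔ basis d, so (Mᵀf)_{2} = Σᵢ (d)·fᵢ = (-3)·(9) + (5)·(68) + (7)·(119) + (9)·(189) + (10)·(233) = 5177.

5177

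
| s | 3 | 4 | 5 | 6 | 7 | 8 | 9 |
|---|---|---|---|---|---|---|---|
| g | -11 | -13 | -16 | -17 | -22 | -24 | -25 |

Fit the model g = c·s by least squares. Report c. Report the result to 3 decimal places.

c = -2.993

With design matrix X, XᵀX = [[280]] and Xᵀg = [-838]ᵀ.
Hence c = -838 / 280 ≈ -2.99286.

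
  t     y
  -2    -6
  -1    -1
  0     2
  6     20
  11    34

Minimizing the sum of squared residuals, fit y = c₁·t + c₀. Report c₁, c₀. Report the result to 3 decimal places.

The normal equations are: 162·c₁ + 14·c₀ = 507;  14·c₁ + 5·c₀ = 49.
(Σt·t = 162, Σt = 14, Σ1 = 5, Σt·y = 507, Σy = 49.)
Δ = 162·5 − 14² = 614.
c₁ = (507·5 − 14·49)/614 = 1849/614; c₀ = (162·49 − 14·507)/614 = 420/307.

c₁ = 3.011, c₀ = 1.368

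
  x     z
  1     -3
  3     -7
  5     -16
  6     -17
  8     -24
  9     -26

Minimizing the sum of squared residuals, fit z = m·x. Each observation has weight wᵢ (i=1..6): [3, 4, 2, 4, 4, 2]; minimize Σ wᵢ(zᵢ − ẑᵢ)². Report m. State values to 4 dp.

m = -2.9140

From the data, Σwᵢ·x·x = 651.
And Σwᵢ·x·z = -1897.
AᵀWA·[m]ᵀ = AᵀWz becomes [[651]]·[m]ᵀ = [-1897]ᵀ.
m = (-1897)/651 = -2.91398.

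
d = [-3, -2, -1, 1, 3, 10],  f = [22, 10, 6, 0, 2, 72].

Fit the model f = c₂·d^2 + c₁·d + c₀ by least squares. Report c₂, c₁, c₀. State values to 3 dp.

c₂ = 1.015, c₁ = -3.131, c₀ = 1.854

Sums needed: Σd^2·d^2 = 10180, Σd^2·d = 992, Σd^2 = 124, Σd·d = 124, Σd = 8, Σ1 = 6.
Right-hand side: Σd^2·f = 7462, Σd·f = 634, Σf = 112.
XᵀX·[c₂, c₁, c₀]ᵀ = Xᵀf becomes [[10180, 992, 124]; [992, 124, 8]; [124, 8, 6]]·[c₂, c₁, c₀]ᵀ = [7462, 634, 112]ᵀ.
Row-reducing yields c₂ = 13703/13494, c₁ = -211223/67470, c₀ = 20849/11245.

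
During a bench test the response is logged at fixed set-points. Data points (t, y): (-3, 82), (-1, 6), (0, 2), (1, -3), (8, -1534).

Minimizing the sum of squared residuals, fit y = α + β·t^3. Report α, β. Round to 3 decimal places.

α = 1.502, β = -2.999

Forming MᵀM = [[5, 485]; [485, 262875]] and Mᵀy = [-1447, -787631]ᵀ gives MᵀM·[α, β]ᵀ = Mᵀy.
det = 5·262875 − 485² = 1079150.
α = ((-1447)·262875 − 485·(-787631))/1079150 = 162091/107915; β = (5·(-787631) − 485·(-1447))/1079150 = -323636/107915.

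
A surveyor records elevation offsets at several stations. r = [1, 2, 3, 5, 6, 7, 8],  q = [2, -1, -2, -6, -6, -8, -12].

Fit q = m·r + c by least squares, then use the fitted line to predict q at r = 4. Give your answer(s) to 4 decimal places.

The normal system XᵀX·[m, c]ᵀ = Xᵀq is [[188, 32]; [32, 7]]·[m, c]ᵀ = [-224, -33]ᵀ.
Eliminating c: 7·(row 1) − 32·(row 2) gives 292·m = 7·(-224) − 32·(-33) = -512, so m = -128/73.
Then c = ((-33) − 32·(-128/73))/7 = 241/73.
At r = 4: q̂ = (-128/73)·(4) + (241/73)·(1) = -271/73.

q̂ = -3.7123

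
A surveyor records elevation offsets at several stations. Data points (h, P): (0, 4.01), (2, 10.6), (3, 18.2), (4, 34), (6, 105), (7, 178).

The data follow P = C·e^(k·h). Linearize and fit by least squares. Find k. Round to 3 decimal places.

k = 0.550

With ln Pᵢ as the transformed response and hᵢ as the regressor:
XᵀX = [[114.0000, 22.0000]; [22.0000, 6]], rhs = [91.7277, 20.0132]ᵀ  (here Σh = 22.0000, Σ(h)² = 114.0000, Σln P = 20.0132, Σh·ln P = 91.7277).
Solving (det = 200.0000): k = 0.55038, ln C = 1.31746.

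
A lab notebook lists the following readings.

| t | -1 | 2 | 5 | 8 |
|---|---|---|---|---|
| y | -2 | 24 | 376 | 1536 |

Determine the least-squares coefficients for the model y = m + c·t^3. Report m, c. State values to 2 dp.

Forming XᵀX = [[4, 644]; [644, 277834]] and Xᵀy = [1934, 833626]ᵀ gives XᵀX·[m, c]ᵀ = Xᵀy.
det = 4·277834 − 644² = 696600.
m = (1934·277834 − 644·833626)/696600 = 13217/19350; c = (4·833626 − 644·1934)/696600 = 29014/9675.

m = 0.68, c = 3.00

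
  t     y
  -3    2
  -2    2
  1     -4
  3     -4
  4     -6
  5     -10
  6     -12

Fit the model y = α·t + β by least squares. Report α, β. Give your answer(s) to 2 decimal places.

Compute the Gram sums: Σt·t = 100, Σt = 14, Σ1 = 7.
Moment sums: Σt·y = -172, Σy = -32.
XᵀX·[α, β]ᵀ = Xᵀy becomes [[100, 14]; [14, 7]]·[α, β]ᵀ = [-172, -32]ᵀ.
det = 100·7 − 14² = 504.
α = ((-172)·7 − 14·(-32))/504 = -3/2; β = (100·(-32) − 14·(-172))/504 = -11/7.

α = -1.50, β = -1.57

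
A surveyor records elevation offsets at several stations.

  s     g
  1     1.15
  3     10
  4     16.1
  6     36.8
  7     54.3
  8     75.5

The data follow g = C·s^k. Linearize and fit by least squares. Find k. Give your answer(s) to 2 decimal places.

Taking logs, ln g = k·ln s + ln C, so regress ln g on ln s.
Σln s = 8.3020, Σ(ln s)² = 14.4498, Σln g = 17.1453, Σln s·ln g = 29.6069.
Equations: 14.4498·k + 8.3020·ln C = 29.6069;  8.3020·k + 6·ln C = 17.1453.
Solving (det = 17.7753): k = 1.98592, ln C = 0.10970.

k = 1.99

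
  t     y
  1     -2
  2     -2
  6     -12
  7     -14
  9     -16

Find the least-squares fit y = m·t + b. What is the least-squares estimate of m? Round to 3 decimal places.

m = -1.957

Sums needed: Σt·t = 171, Σt = 25, Σ1 = 5.
For Xᵀy: Σt·y = -320, Σy = -46.
XᵀX·[m, b]ᵀ = Xᵀy becomes [[171, 25]; [25, 5]]·[m, b]ᵀ = [-320, -46]ᵀ.
Eliminating b: 5·(row 1) − 25·(row 2) gives 230·m = 5·(-320) − 25·(-46) = -450, so m = -45/23.
Then b = ((-46) − 25·(-45/23))/5 = 67/115.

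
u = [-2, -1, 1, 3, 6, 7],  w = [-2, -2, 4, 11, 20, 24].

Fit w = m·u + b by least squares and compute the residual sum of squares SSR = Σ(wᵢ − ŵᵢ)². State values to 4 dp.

Sums needed: Σu·u = 100, Σu = 14, Σ1 = 6.
For Aᵀw: Σu·w = 331, Σw = 55.
Eliminating b: 6·(row 1) − 14·(row 2) gives 404·m = 6·331 − 14·55 = 1216, so m = 304/101.
Then b = (55 − 14·(304/101))/6 = 433/202.
Residuals: 379/202, -229/202, -233/202, -35/202, -41/202, 159/202; SSR = 1379/202.

SSR = 6.8267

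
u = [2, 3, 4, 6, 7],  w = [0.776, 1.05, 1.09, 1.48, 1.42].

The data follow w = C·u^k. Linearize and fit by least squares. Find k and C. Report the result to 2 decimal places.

k = 0.50, C = 0.57

Linearized form: ln w = k·ln u + ln C. From the 5 transformed points,
Σln u = 6.9157, Σ(ln u)² = 10.6062, Σln w = 0.6241, Σln u·ln w = 1.3821.
Equations: 10.6062·k + 6.9157·ln C = 1.3821;  6.9157·k + 5·ln C = 0.6241.
Solving (det = 5.2037): k = 0.49860, ln C = -0.56482, so C = exp(-0.56482) = 0.56846.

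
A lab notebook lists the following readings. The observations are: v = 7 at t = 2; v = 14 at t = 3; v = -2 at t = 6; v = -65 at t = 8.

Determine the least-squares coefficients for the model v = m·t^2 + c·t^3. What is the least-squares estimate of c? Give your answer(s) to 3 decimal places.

From the data, Σt^2·t^2 = 5489, Σt^2·t^3 = 40819, Σt^3·t^3 = 309593.
Moment sums: Σt^2·v = -4078, Σt^3·v = -33278.
Normal equations: [[5489, 40819]; [40819, 309593]]·[m, c]ᵀ = [-4078, -33278]ᵀ.
Eliminating c: 309593·(row 1) − 40819·(row 2) gives 33165216·m = 309593·(-4078) − 40819·(-33278) = 95854428, so m = 2662623/921256.
Then c = ((-33278) − 40819·(2662623/921256))/309593 = -450085/921256.

c = -0.489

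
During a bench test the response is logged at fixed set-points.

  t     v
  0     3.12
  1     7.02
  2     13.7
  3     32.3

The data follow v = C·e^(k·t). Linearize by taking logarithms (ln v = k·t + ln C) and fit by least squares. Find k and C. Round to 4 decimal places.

Linearized form: ln v = k·t + ln C. From the 4 transformed points,
AᵀA = [[14.0000, 6.0000]; [6.0000, 4]], rhs = [17.6088, 9.1791]ᵀ  (here Σt = 6.0000, Σ(t)² = 14.0000, Σln v = 9.1791, Σt·ln v = 17.6088).
Solving (det = 20.0000): k = 0.76803, ln C = 1.14271, so C = exp(1.14271) = 3.13527.

k = 0.7680, C = 3.1353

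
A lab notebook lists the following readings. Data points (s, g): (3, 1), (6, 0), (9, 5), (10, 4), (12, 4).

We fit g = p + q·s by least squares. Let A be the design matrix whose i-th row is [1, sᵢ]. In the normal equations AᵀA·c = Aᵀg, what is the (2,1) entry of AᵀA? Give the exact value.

40

Row 2 ↔ basis s, column 1 ↔ basis 1, so (AᵀA)_{2,1} = Σᵢ s = (3)·(1) + (6)·(1) + (9)·(1) + (10)·(1) + (12)·(1) = 40.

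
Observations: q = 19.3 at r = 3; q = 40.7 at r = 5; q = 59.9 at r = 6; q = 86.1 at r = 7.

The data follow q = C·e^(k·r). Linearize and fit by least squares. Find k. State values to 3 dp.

k = 0.375

With ln qᵢ as the transformed response and rᵢ as the regressor:
Σr = 21.0000, Σ(r)² = 119.0000, Σln q = 15.2145, Σr·ln q = 83.1561.
Equations: 119.0000·k + 21.0000·ln C = 83.1561;  21.0000·k + 4·ln C = 15.2145.
Solving (det = 35.0000): k = 0.37484, ln C = 1.83572.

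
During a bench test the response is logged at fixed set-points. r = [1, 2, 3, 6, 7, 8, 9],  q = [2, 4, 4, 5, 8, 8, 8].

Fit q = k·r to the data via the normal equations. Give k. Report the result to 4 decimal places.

From the data, Σr·r = 244.
Moment sums: Σr·q = 244.
k = 244/244 = 1.

k = 1.0000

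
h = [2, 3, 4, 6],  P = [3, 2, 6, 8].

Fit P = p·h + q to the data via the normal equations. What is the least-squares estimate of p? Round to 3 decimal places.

p = 1.457

The normal equations are: 65·p + 15·q = 84;  15·p + 4·q = 19.
Determinant 65·4 − 15² = 35.
p = (84·4 − 15·19)/35 = 51/35; q = (65·19 − 15·84)/35 = -5/7.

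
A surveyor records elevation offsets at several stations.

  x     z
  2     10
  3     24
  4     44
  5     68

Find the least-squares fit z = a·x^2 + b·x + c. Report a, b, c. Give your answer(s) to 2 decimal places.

Entries of AᵀA: Σx^2·x^2 = 978, Σx^2·x = 224, Σx^2 = 54, Σx·x = 54, Σx = 14, Σ1 = 4.
For Aᵀz: Σx^2·z = 2660, Σx·z = 608, Σz = 146.
AᵀA·[a, b, c]ᵀ = Aᵀz becomes [[978, 224, 54]; [224, 54, 14]; [54, 14, 4]]·[a, b, c]ᵀ = [2660, 608, 146]ᵀ.
Solving the 3×3 system (Gaussian elimination) gives a = 5/2, b = 19/10, c = -39/10.

a = 2.50, b = 1.90, c = -3.90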